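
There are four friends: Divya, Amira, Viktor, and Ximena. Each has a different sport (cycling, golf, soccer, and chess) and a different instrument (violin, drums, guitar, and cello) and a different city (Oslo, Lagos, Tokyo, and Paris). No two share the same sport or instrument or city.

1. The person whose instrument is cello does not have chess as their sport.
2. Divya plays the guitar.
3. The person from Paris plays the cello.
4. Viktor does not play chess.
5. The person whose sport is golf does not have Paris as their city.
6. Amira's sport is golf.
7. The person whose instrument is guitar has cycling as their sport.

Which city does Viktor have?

With clues 1–7, Lagos, Oslo, and Tokyo are impossible for Viktor's city.
That leaves Paris.

Paris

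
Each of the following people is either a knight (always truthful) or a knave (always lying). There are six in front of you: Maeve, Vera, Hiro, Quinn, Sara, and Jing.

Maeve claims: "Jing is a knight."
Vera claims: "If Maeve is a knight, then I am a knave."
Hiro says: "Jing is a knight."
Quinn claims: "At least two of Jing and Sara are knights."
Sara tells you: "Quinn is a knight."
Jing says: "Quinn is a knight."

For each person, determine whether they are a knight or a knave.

Consider Maeve. Suppose Maeve is a knight.
Then whichever role Vera has, Vera's statement has the wrong truth value — contradiction.
So Maeve is a knave.
With that fixed, Vera's statement is true, so Vera is a knight.
Consider Hiro. Suppose Hiro is a knight.
Then no assignment of the remaining roles makes every statement match its speaker's type — contradiction.
So Hiro is a knave.
Consider Quinn. Suppose Quinn is a knight.
Then no assignment of the remaining roles makes every statement match its speaker's type — contradiction.
So Quinn is a knave.
With that fixed, Sara's statement is false, so Sara is a knave.
With that fixed, Jing's statement is false, so Jing is a knave.

Maeve: knave, Vera: knight, Hiro: knave, Quinn: knave, Sara: knave, Jing: knave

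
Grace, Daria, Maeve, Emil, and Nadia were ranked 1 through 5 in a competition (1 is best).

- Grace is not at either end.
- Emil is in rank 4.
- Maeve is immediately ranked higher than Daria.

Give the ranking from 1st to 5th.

From clue 1: Grace is in {2,3,4}.
From clues 1–2: Emil → rank 4.
From clues 1–3: Maeve → rank 1, Daria → rank 2, Grace → rank 3, Nadia → rank 5.

Maeve, Daria, Grace, Emil, Nadia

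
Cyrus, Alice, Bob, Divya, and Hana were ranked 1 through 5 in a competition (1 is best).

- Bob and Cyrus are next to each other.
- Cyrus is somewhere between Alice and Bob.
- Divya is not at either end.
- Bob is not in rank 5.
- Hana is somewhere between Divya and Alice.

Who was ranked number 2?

Cyrus

With clues 1–4, Alice and Hana are ruled out for rank 2.
With clues 1–5, Bob and Divya are ruled out for rank 2.
So rank 2 is Cyrus.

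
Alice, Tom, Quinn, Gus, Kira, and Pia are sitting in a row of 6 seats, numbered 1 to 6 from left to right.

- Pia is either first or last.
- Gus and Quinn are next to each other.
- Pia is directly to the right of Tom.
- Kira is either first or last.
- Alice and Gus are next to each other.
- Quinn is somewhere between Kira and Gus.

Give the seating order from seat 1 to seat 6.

Kira, Quinn, Gus, Alice, Tom, Pia

From clue 1: Pia is in {1,6}.
From clues 1–3: Tom → seat 5, Pia → seat 6.
From clues 1–4: Kira → seat 1.
From clues 1–5: Gus → seat 3.
From clues 1–6: Quinn → seat 2, Alice → seat 4.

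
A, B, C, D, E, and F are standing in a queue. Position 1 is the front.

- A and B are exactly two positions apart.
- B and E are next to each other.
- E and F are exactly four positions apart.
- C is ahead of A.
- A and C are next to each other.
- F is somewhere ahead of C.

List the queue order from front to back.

From clues 1–3: E is in {1,2,5,6}.
From clues 1–4: A is in {3,4,5,6}.
From clues 1–5: A is in {4,5}.
From clues 1–6: F → position 1, D → position 2, C → position 3, A → position 4, E → position 5, B → position 6.

F, D, C, A, E, B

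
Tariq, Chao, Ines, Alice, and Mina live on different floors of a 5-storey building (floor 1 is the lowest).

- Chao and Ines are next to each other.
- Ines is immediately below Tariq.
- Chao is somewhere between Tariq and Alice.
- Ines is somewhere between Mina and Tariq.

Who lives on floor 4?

With clues 1–2, Chao is ruled out for floor 4.
With clues 1–3, Alice and Mina are ruled out for floor 4.
With clues 1–4, Tariq is ruled out for floor 4.
So floor 4 is Ines.

Ines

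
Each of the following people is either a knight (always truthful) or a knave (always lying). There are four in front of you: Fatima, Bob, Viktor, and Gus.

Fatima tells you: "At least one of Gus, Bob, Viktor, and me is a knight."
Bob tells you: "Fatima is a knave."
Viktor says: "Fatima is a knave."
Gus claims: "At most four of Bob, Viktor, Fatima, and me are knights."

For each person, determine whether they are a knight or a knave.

Fatima: knight, Bob: knave, Viktor: knave, Gus: knight

Regardless of anyone's role, Gus's statement is true, so Gus is a knight.
With that fixed, Fatima's statement is true, so Fatima is a knight.
With that fixed, Bob's statement is false, so Bob is a knave.
With that fixed, Viktor's statement is false, so Viktor is a knave.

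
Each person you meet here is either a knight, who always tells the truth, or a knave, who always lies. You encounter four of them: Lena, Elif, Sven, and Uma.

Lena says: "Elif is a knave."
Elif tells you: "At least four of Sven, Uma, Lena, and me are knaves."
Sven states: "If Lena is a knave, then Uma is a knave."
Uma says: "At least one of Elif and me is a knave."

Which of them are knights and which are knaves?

Consider Lena. Suppose Lena is a knave.
Then no assignment of the remaining roles makes every statement match its speaker's type — contradiction.
So Lena is a knight.
With that fixed, Elif's statement is false, so Elif is a knave.
With that fixed, Sven's statement is true, so Sven is a knight.
With that fixed, Uma's statement is true, so Uma is a knight.

Lena: knight, Elif: knave, Sven: knight, Uma: knight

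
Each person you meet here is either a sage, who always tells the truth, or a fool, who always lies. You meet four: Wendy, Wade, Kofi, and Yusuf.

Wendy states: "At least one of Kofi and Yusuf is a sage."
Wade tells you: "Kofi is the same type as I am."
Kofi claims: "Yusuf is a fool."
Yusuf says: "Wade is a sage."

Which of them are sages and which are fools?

Consider Wendy. Suppose Wendy is a fool.
Then no assignment of the remaining roles makes every statement match its speaker's type — contradiction.
So Wendy is a sage.
Consider Wade. Suppose Wade is a sage.
Then no assignment of the remaining roles makes every statement match its speaker's type — contradiction.
So Wade is a fool.
With that fixed, Yusuf's statement is false, so Yusuf is a fool.
With that fixed, Kofi's statement is true, so Kofi is a sage.

Wendy: sage, Wade: fool, Kofi: sage, Yusuf: fool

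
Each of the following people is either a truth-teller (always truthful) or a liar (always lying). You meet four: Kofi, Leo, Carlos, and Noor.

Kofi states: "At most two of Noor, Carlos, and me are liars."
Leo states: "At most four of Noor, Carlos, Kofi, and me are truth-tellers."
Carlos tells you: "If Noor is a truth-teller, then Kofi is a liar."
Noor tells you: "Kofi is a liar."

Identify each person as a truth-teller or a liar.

Regardless of anyone's role, Leo's statement is true, so Leo is a truth-teller.
Consider Kofi. Suppose Kofi is a liar.
Then no assignment of the remaining roles makes every statement match its speaker's type — contradiction.
So Kofi is a truth-teller.
With that fixed, Noor's statement is false, so Noor is a liar.
With that fixed, Carlos's statement is true, so Carlos is a truth-teller.

Kofi: truth-teller, Leo: truth-teller, Carlos: truth-teller, Noor: liar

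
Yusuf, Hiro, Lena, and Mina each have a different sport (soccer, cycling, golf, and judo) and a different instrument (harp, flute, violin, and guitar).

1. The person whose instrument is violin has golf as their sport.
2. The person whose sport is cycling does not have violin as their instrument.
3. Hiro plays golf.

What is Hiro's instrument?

With clues 1–3, flute, guitar, and harp are impossible for Hiro's instrument.
That leaves violin.

violin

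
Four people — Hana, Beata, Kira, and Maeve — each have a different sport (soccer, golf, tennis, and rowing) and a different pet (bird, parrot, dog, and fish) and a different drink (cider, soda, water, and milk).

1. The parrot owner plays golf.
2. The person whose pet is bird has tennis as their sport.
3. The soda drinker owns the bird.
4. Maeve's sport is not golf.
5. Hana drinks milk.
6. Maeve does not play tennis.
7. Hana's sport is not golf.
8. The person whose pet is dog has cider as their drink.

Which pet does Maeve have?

With clues 1–4, parrot is impossible for Maeve's pet.
With clues 1–6, bird is impossible for Maeve's pet.
With clues 1–8, fish is impossible for Maeve's pet.
That leaves dog.

dog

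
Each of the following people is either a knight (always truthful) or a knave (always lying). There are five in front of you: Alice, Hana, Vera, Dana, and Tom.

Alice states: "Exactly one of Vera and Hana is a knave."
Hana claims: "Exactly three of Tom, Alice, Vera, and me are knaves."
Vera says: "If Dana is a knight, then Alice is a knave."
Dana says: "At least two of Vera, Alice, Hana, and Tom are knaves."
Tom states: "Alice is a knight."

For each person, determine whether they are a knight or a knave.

Alice: knight, Hana: knave, Vera: knight, Dana: knave, Tom: knight

Consider Alice. Suppose Alice is a knave.
Then no assignment of the remaining roles makes every statement match its speaker's type — contradiction.
So Alice is a knight.
With that fixed, Tom's statement is true, so Tom is a knight.
With that fixed, Hana's statement is false, so Hana is a knave.
Consider Vera. Suppose Vera is a knave.
Then Alice's statement comes out false, contradicting Alice being a knight.
So Vera is a knight.
With that fixed, Dana's statement is false, so Dana is a knave.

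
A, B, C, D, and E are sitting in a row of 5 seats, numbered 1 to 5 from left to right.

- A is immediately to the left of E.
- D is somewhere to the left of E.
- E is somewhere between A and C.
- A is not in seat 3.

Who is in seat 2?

A

With clues 1–2, E is ruled out for seat 2.
With clues 1–3, C is ruled out for seat 2.
With clues 1–4, B and D are ruled out for seat 2.
So seat 2 is A.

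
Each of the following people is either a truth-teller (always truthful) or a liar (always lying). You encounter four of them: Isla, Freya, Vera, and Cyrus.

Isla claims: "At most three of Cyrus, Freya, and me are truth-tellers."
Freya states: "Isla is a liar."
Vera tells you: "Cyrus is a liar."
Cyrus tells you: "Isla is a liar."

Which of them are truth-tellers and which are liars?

Isla: truth-teller, Freya: liar, Vera: truth-teller, Cyrus: liar

Regardless of anyone's role, Isla's statement is true, so Isla is a truth-teller.
With that fixed, Freya's statement is false, so Freya is a liar.
With that fixed, Cyrus's statement is false, so Cyrus is a liar.
With that fixed, Vera's statement is true, so Vera is a truth-teller.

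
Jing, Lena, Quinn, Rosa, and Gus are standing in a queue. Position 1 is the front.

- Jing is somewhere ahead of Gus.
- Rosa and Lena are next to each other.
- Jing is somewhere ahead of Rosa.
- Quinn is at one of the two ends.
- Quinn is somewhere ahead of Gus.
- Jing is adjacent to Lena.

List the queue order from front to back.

From clue 1: Jing is in {1,2,3,4}.
From clues 1–3: Jing is in {1,2}.
From clues 1–5: Quinn → position 1, Jing → position 2.
From clues 1–6: Lena → position 3, Rosa → position 4, Gus → position 5.

Quinn, Jing, Lena, Rosa, Gus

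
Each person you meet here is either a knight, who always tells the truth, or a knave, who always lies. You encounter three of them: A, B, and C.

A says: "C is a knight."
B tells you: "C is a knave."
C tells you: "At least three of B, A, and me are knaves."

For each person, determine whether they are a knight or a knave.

Consider A. Suppose A is a knight.
Then no assignment of the remaining roles makes every statement match its speaker's type — contradiction.
So A is a knave.
Consider B. Suppose B is a knave.
Then whichever role C has, C's statement has the wrong truth value — contradiction.
So B is a knight.
With that fixed, C's statement is false, so C is a knave.

A: knave, B: knight, C: knave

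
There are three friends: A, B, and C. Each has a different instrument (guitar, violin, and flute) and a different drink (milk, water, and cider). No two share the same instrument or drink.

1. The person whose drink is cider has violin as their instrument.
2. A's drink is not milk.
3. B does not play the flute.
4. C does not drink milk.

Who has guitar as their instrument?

With clues 1–4, A and C are impossible for the one with instrument guitar.
That leaves B.

B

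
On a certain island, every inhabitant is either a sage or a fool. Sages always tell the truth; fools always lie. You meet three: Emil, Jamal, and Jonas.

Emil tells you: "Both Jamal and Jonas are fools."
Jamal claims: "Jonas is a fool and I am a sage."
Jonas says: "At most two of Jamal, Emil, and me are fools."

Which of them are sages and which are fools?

Consider Emil. Suppose Emil is a sage.
Then no assignment of the remaining roles makes every statement match its speaker's type — contradiction.
So Emil is a fool.
Consider Jamal. Suppose Jamal is a sage.
Then no assignment of the remaining roles makes every statement match its speaker's type — contradiction.
So Jamal is a fool.
Consider Jonas. Suppose Jonas is a fool.
Then Emil's statement comes out true, contradicting Emil being a fool.
So Jonas is a sage.

Emil: fool, Jamal: fool, Jonas: sage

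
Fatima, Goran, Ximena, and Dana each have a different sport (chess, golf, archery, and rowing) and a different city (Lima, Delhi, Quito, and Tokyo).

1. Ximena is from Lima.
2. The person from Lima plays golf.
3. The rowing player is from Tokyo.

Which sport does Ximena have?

With clues 1–2, archery, chess, and rowing are impossible for Ximena's sport.
That leaves golf.

golf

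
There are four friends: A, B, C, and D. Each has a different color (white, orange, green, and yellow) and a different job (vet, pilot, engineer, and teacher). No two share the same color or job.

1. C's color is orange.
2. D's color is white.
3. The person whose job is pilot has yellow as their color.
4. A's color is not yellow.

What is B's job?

With clues 1–4, engineer, teacher, and vet are impossible for B's job.
That leaves pilot.

pilot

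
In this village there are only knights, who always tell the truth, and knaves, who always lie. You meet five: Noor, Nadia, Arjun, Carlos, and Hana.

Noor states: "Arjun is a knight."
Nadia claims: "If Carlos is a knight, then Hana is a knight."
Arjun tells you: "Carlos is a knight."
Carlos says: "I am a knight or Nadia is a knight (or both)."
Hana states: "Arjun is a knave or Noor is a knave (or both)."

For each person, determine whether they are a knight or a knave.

Consider Noor. Suppose Noor is a knave.
Then no assignment of the remaining roles makes every statement match its speaker's type — contradiction.
So Noor is a knight.
Consider Nadia. Suppose Nadia is a knight.
Then no assignment of the remaining roles makes every statement match its speaker's type — contradiction.
So Nadia is a knave.
Consider Arjun. Suppose Arjun is a knave.
Then Noor's statement comes out false, contradicting Noor being a knight.
So Arjun is a knight.
With that fixed, Hana's statement is false, so Hana is a knave.
Consider Carlos. Suppose Carlos is a knave.
Then Nadia's statement comes out true, contradicting Nadia being a knave.
So Carlos is a knight.

Noor: knight, Nadia: knave, Arjun: knight, Carlos: knight, Hana: knave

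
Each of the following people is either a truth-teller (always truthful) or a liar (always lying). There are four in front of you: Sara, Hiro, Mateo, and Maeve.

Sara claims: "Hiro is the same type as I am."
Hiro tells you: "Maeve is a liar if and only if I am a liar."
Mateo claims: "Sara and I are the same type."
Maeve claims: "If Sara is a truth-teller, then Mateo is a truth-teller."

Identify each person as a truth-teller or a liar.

Sara: truth-teller, Hiro: truth-teller, Mateo: truth-teller, Maeve: truth-teller

Consider Sara. Suppose Sara is a liar.
Then whichever role Mateo has, Mateo's statement has the wrong truth value — contradiction.
So Sara is a truth-teller.
Consider Hiro. Suppose Hiro is a liar.
Then Sara's statement comes out false, contradicting Sara being a truth-teller.
So Hiro is a truth-teller.
Consider Mateo. Suppose Mateo is a liar.
Then no assignment of the remaining roles makes every statement match its speaker's type — contradiction.
So Mateo is a truth-teller.
With that fixed, Maeve's statement is true, so Maeve is a truth-teller.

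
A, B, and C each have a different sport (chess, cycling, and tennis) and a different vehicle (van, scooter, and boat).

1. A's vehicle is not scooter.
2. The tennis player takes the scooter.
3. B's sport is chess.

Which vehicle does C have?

scooter

With clues 1–3, boat and van are impossible for C's vehicle.
That leaves scooter.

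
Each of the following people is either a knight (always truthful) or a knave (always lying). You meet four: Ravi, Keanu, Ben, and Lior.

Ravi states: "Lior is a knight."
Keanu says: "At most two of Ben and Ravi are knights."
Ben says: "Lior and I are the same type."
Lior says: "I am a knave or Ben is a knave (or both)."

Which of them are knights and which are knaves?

Regardless of anyone's role, Keanu's statement is true, so Keanu is a knight.
Consider Ravi. Suppose Ravi is a knave.
Then no assignment of the remaining roles makes every statement match its speaker's type — contradiction.
So Ravi is a knight.
Consider Ben. Suppose Ben is a knight.
Then whichever role Lior has, Lior's statement has the wrong truth value — contradiction.
So Ben is a knave.
With that fixed, Lior's statement is true, so Lior is a knight.

Ravi: knight, Keanu: knight, Ben: knave, Lior: knight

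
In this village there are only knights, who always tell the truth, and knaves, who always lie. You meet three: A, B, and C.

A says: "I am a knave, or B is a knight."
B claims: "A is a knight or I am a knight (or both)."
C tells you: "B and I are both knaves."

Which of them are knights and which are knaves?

Consider A. Suppose A is a knave.
Then A's own statement would have to be false, but it can't be — contradiction.
So A is a knight.
With that fixed, B's statement is true, so B is a knight.
With that fixed, C's statement is false, so C is a knave.

A: knight, B: knight, C: knave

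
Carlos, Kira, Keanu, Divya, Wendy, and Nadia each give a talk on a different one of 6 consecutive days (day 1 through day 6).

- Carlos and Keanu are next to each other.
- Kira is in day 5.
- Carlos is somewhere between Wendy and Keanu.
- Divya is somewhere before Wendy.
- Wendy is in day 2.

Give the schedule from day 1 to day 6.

Divya, Wendy, Carlos, Keanu, Kira, Nadia

From clues 1–2: Kira → day 5.
From clues 1–3: Carlos is in {2,3,4}.
From clues 1–5: Divya → day 1, Wendy → day 2, Carlos → day 3, Keanu → day 4, Nadia → day 6.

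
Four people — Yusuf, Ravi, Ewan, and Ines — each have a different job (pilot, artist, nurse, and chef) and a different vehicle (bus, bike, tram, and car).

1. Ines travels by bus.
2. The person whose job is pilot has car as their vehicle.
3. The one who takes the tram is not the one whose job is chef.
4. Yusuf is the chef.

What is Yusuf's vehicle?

Clue 1 rules out bus for Yusuf's vehicle.
With clues 1–4, car and tram are impossible for Yusuf's vehicle.
That leaves bike.

bike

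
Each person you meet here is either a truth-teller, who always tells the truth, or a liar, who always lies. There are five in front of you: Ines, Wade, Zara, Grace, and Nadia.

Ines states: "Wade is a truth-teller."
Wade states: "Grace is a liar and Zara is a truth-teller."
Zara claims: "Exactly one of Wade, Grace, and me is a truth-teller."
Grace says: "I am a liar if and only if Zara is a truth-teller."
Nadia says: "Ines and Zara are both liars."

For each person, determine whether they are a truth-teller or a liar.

Consider Ines. Suppose Ines is a truth-teller.
Then no assignment of the remaining roles makes every statement match its speaker's type — contradiction.
So Ines is a liar.
Consider Wade. Suppose Wade is a truth-teller.
Then Ines's statement comes out true, contradicting Ines being a liar.
So Wade is a liar.
Consider Zara. Suppose Zara is a truth-teller.
Then whichever role Grace has, Grace's statement has the wrong truth value — contradiction.
So Zara is a liar.
With that fixed, Nadia's statement is true, so Nadia is a truth-teller.
Consider Grace. Suppose Grace is a truth-teller.
Then Zara's statement comes out true, contradicting Zara being a liar.
So Grace is a liar.

Ines: liar, Wade: liar, Zara: liar, Grace: liar, Nadia: truth-teller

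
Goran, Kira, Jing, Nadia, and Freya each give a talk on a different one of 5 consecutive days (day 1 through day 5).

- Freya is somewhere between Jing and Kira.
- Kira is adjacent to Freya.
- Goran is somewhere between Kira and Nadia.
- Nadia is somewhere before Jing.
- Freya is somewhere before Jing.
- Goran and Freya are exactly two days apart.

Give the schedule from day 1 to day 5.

Nadia, Goran, Kira, Freya, Jing

From clue 1: Freya is in {2,3,4}.
From clues 1–3: Freya is in {2,4}.
From clues 1–4: Goran is in {2,3}.
From clues 1–5: Jing → day 5.
From clues 1–6: Nadia → day 1, Goran → day 2, Kira → day 3, Freya → day 4.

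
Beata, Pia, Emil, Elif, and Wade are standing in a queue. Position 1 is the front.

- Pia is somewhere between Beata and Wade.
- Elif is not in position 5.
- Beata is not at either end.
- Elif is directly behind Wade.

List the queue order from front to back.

Wade, Elif, Pia, Beata, Emil

From clue 1: Pia is in {2,3,4}.
From clues 1–3: Beata is in {2,3,4}.
From clues 1–4: Wade → position 1, Elif → position 2, Pia → position 3, Beata → position 4, Emil → position 5.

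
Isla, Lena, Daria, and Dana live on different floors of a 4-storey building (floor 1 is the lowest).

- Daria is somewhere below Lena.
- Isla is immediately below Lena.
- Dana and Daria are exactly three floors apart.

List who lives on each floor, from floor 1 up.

From clue 1: Lena is in {2,3,4}.
From clues 1–2: Isla is in {2,3}.
From clues 1–3: Daria → floor 1, Isla → floor 2, Lena → floor 3, Dana → floor 4.

Daria, Isla, Lena, Dana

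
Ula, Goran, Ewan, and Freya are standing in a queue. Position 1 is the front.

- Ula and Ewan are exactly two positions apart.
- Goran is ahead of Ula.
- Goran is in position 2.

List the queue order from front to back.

From clues 1–2: Ula is in {2,3,4}.
From clues 1–3: Ewan → position 1, Goran → position 2, Ula → position 3, Freya → position 4.

Ewan, Goran, Ula, Freya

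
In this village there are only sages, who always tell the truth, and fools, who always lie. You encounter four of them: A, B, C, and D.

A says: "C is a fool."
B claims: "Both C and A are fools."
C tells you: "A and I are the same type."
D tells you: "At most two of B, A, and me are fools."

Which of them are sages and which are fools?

A: sage, B: fool, C: fool, D: sage

Consider A. Suppose A is a fool.
Then whichever role C has, C's statement has the wrong truth value — contradiction.
So A is a sage.
With that fixed, B's statement is false, so B is a fool.
With that fixed, D's statement is true, so D is a sage.
Consider C. Suppose C is a sage.
Then A's statement comes out false, contradicting A being a sage.
So C is a fool.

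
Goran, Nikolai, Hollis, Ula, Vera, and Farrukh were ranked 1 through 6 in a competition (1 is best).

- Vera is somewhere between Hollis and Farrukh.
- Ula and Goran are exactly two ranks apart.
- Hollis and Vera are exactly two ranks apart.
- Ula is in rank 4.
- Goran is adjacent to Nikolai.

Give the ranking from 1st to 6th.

From clue 1: Vera is in {2,3,4,5}.
From clues 1–3: Nikolai is in {1,2,5,6}.
From clues 1–4: Ula → rank 4.
From clues 1–5: Nikolai → rank 1, Goran → rank 2, Hollis → rank 3, Vera → rank 5, Farrukh → rank 6.

Nikolai, Goran, Hollis, Ula, Vera, Farrukh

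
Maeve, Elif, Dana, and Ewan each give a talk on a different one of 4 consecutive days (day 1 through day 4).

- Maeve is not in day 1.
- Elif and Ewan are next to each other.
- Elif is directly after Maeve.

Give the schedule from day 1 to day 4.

Dana, Maeve, Elif, Ewan

From clue 1: Maeve is in {2,3,4}.
From clues 1–3: Dana → day 1, Maeve → day 2, Elif → day 3, Ewan → day 4.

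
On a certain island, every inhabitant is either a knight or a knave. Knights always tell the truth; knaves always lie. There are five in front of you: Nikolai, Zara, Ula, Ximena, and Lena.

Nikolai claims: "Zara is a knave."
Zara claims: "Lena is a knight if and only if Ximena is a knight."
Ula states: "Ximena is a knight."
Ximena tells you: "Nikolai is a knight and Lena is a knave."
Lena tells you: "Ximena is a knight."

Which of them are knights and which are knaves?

Nikolai: knave, Zara: knight, Ula: knave, Ximena: knave, Lena: knave

Consider Nikolai. Suppose Nikolai is a knight.
Then no assignment of the remaining roles makes every statement match its speaker's type — contradiction.
So Nikolai is a knave.
With that fixed, Ximena's statement is false, so Ximena is a knave.
With that fixed, Lena's statement is false, so Lena is a knave.
With that fixed, Zara's statement is true, so Zara is a knight.
With that fixed, Ula's statement is false, so Ula is a knave.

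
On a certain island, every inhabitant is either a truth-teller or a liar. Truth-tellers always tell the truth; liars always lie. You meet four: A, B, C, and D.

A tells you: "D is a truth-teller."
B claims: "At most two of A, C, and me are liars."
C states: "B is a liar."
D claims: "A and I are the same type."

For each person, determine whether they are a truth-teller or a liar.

A: truth-teller, B: truth-teller, C: liar, D: truth-teller

Consider A. Suppose A is a liar.
Then whichever role D has, D's statement has the wrong truth value — contradiction.
So A is a truth-teller.
With that fixed, B's statement is true, so B is a truth-teller.
With that fixed, C's statement is false, so C is a liar.
Consider D. Suppose D is a liar.
Then A's statement comes out false, contradicting A being a truth-teller.
So D is a truth-teller.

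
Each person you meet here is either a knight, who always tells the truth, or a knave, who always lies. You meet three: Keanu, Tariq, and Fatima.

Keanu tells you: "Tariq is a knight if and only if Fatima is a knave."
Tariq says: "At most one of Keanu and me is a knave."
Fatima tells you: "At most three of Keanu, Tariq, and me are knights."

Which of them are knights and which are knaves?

Keanu: knave, Tariq: knight, Fatima: knight

Regardless of anyone's role, Fatima's statement is true, so Fatima is a knight.
Consider Keanu. Suppose Keanu is a knight.
Then no assignment of the remaining roles makes every statement match its speaker's type — contradiction.
So Keanu is a knave.
Consider Tariq. Suppose Tariq is a knave.
Then Keanu's statement comes out true, contradicting Keanu being a knave.
So Tariq is a knight.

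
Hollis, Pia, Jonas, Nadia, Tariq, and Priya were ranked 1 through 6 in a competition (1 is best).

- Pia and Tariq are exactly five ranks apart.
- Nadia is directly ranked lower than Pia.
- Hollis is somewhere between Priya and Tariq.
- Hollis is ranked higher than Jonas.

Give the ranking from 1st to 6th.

From clue 1: Pia is in {1,6}.
From clues 1–2: Pia → rank 1, Nadia → rank 2, Tariq → rank 6.
From clues 1–3: Hollis is in {4,5}.
From clues 1–4: Priya → rank 3, Hollis → rank 4, Jonas → rank 5.

Pia, Nadia, Priya, Hollis, Jonas, Tariq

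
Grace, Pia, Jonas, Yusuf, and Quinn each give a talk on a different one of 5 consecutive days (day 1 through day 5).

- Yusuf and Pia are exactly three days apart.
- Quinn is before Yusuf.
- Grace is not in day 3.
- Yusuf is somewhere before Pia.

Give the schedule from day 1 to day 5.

From clue 1: Pia is in {1,2,4,5}.
From clues 1–2: Pia is in {1,2,5}.
From clues 1–4: Quinn → day 1, Yusuf → day 2, Jonas → day 3, Grace → day 4, Pia → day 5.

Quinn, Yusuf, Jonas, Grace, Pia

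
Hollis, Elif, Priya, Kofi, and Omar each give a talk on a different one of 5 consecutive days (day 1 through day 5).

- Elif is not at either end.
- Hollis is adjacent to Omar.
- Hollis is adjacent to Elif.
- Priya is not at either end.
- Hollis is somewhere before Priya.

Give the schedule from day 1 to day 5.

Omar, Hollis, Elif, Priya, Kofi

From clue 1: Elif is in {2,3,4}.
From clues 1–3: Hollis is in {2,3,4}.
From clues 1–4: Elif → day 3.
From clues 1–5: Omar → day 1, Hollis → day 2, Priya → day 4, Kofi → day 5.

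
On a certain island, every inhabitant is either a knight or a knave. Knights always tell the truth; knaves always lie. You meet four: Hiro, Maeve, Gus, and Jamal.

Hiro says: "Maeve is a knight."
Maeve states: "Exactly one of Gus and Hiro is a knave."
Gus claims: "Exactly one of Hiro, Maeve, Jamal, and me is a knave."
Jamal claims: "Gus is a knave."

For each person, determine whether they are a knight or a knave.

Hiro: knave, Maeve: knave, Gus: knave, Jamal: knight

Consider Hiro. Suppose Hiro is a knight.
Then no assignment of the remaining roles makes every statement match its speaker's type — contradiction.
So Hiro is a knave.
Consider Maeve. Suppose Maeve is a knight.
Then Hiro's statement comes out true, contradicting Hiro being a knave.
So Maeve is a knave.
With that fixed, Gus's statement is false, so Gus is a knave.
With that fixed, Jamal's statement is true, so Jamal is a knight.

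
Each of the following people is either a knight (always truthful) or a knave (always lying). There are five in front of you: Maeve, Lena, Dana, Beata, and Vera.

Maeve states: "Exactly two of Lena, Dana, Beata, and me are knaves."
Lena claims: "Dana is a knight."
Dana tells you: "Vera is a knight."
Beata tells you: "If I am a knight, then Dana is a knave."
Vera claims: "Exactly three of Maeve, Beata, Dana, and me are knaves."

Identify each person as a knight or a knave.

Consider Maeve. Suppose Maeve is a knave.
Then no assignment of the remaining roles makes every statement match its speaker's type — contradiction.
So Maeve is a knight.
Consider Lena. Suppose Lena is a knight.
Then no assignment of the remaining roles makes every statement match its speaker's type — contradiction.
So Lena is a knave.
Consider Dana. Suppose Dana is a knight.
Then Lena's statement comes out true, contradicting Lena being a knave.
So Dana is a knave.
With that fixed, Beata's statement is true, so Beata is a knight.
With that fixed, Vera's statement is false, so Vera is a knave.

Maeve: knight, Lena: knave, Dana: knave, Beata: knight, Vera: knave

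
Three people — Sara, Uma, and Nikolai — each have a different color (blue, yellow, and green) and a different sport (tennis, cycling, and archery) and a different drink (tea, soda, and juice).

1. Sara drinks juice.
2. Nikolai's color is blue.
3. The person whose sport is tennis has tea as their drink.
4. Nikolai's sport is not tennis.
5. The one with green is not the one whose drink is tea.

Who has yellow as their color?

With clues 1–2, Nikolai is impossible for the one with color yellow.
With clues 1–5, Sara is impossible for the one with color yellow.
That leaves Uma.

Uma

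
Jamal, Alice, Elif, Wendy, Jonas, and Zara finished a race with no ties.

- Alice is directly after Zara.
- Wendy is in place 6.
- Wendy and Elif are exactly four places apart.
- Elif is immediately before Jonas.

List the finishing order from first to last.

From clue 1: Alice is in {2,3,4,5,6}.
From clues 1–2: Wendy → place 6.
From clues 1–3: Elif → place 2.
From clues 1–4: Jamal → place 1, Jonas → place 3, Zara → place 4, Alice → place 5.

Jamal, Elif, Jonas, Zara, Alice, Wendy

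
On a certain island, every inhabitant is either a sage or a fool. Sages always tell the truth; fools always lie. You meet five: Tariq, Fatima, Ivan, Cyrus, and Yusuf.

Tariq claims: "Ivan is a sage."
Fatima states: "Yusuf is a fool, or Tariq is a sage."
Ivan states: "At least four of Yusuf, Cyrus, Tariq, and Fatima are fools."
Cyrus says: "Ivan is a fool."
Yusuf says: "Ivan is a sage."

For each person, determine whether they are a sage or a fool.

Tariq: fool, Fatima: sage, Ivan: fool, Cyrus: sage, Yusuf: fool

Consider Tariq. Suppose Tariq is a sage.
Then no assignment of the remaining roles makes every statement match its speaker's type — contradiction.
So Tariq is a fool.
Consider Fatima. Suppose Fatima is a fool.
Then no assignment of the remaining roles makes every statement match its speaker's type — contradiction.
So Fatima is a sage.
With that fixed, Ivan's statement is false, so Ivan is a fool.
With that fixed, Cyrus's statement is true, so Cyrus is a sage.
With that fixed, Yusuf's statement is false, so Yusuf is a fool.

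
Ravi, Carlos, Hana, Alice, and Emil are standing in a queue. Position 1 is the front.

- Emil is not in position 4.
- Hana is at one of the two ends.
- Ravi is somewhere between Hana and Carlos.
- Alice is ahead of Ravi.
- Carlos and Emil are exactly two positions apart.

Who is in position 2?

With clues 1–2, Hana is ruled out for position 2.
With clues 1–4, Ravi is ruled out for position 2.
With clues 1–5, Carlos and Emil are ruled out for position 2.
So position 2 is Alice.

Alice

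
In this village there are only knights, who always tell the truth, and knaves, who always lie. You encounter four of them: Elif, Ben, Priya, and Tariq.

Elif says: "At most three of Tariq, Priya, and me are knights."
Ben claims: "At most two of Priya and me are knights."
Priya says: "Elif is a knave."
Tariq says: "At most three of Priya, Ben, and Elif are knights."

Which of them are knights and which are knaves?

Elif: knight, Ben: knight, Priya: knave, Tariq: knight

Regardless of anyone's role, Elif's statement is true, so Elif is a knight.
With that fixed, Ben's statement is true, so Ben is a knight.
With that fixed, Priya's statement is false, so Priya is a knave.
With that fixed, Tariq's statement is true, so Tariq is a knight.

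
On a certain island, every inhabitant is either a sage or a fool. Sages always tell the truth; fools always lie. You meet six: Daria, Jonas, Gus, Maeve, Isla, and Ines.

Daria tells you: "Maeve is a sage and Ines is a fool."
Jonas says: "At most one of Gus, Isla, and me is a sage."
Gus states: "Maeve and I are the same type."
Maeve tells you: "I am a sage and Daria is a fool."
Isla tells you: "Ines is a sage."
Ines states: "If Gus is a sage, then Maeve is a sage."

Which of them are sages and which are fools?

Consider Daria. Suppose Daria is a sage.
Then no assignment of the remaining roles makes every statement match its speaker's type — contradiction.
So Daria is a fool.
Consider Jonas. Suppose Jonas is a sage.
Then no assignment of the remaining roles makes every statement match its speaker's type — contradiction.
So Jonas is a fool.
Consider Gus. Suppose Gus is a fool.
Then Jonas's statement comes out true, contradicting Jonas being a fool.
So Gus is a sage.
Consider Maeve. Suppose Maeve is a fool.
Then Gus's statement comes out false, contradicting Gus being a sage.
So Maeve is a sage.
With that fixed, Ines's statement is true, so Ines is a sage.
With that fixed, Isla's statement is true, so Isla is a sage.

Daria: fool, Jonas: fool, Gus: sage, Maeve: sage, Isla: sage, Ines: sage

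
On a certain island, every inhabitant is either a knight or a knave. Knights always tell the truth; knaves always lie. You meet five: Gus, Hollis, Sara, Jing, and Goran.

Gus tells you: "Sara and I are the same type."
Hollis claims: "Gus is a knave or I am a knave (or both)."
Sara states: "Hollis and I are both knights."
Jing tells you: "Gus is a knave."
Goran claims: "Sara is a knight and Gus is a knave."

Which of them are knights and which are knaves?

Consider Gus. Suppose Gus is a knight.
Then whichever role Hollis has, Hollis's statement has the wrong truth value — contradiction.
So Gus is a knave.
With that fixed, Hollis's statement is true, so Hollis is a knight.
With that fixed, Jing's statement is true, so Jing is a knight.
Consider Sara. Suppose Sara is a knave.
Then Gus's statement comes out true, contradicting Gus being a knave.
So Sara is a knight.
With that fixed, Goran's statement is true, so Goran is a knight.

Gus: knave, Hollis: knight, Sara: knight, Jing: knight, Goran: knight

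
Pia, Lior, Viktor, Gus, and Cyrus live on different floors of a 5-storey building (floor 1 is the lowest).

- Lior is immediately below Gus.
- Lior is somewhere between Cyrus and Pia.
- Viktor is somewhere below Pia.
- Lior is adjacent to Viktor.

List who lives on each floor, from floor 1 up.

Cyrus, Viktor, Lior, Gus, Pia

From clue 1: Lior is in {1,2,3,4}.
From clues 1–2: Lior is in {2,3}.
From clues 1–3: Pia is in {2,5}.
From clues 1–4: Cyrus → floor 1, Viktor → floor 2, Lior → floor 3, Gus → floor 4, Pia → floor 5.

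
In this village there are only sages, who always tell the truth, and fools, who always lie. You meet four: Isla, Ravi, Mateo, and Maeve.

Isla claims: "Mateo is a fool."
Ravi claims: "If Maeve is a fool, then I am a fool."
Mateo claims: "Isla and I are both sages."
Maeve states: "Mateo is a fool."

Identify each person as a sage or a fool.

Isla: sage, Ravi: sage, Mateo: fool, Maeve: sage

Consider Isla. Suppose Isla is a fool.
Then no assignment of the remaining roles makes every statement match its speaker's type — contradiction.
So Isla is a sage.
Consider Ravi. Suppose Ravi is a fool.
Then Ravi's own statement would have to be false, but it can't be — contradiction.
So Ravi is a sage.
Consider Mateo. Suppose Mateo is a sage.
Then Isla's statement comes out false, contradicting Isla being a sage.
So Mateo is a fool.
With that fixed, Maeve's statement is true, so Maeve is a sage.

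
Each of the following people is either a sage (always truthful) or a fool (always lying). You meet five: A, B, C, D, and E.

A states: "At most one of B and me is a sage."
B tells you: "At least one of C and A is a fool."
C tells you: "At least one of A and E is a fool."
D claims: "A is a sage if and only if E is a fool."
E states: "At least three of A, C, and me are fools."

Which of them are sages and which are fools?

A: sage, B: fool, C: sage, D: sage, E: fool

Consider A. Suppose A is a fool.
Then A's own statement would have to be false, but it can't be — contradiction.
So A is a sage.
With that fixed, E's statement is false, so E is a fool.
With that fixed, C's statement is true, so C is a sage.
With that fixed, D's statement is true, so D is a sage.
With that fixed, B's statement is false, so B is a fool.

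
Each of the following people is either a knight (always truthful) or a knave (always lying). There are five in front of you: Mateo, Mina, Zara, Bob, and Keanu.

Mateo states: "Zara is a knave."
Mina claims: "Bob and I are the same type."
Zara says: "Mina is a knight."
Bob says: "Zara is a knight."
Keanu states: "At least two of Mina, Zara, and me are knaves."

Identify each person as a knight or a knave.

Mateo: knave, Mina: knight, Zara: knight, Bob: knight, Keanu: knave

Consider Mateo. Suppose Mateo is a knight.
Then no assignment of the remaining roles makes every statement match its speaker's type — contradiction.
So Mateo is a knave.
Consider Mina. Suppose Mina is a knave.
Then no assignment of the remaining roles makes every statement match its speaker's type — contradiction.
So Mina is a knight.
With that fixed, Zara's statement is true, so Zara is a knight.
With that fixed, Bob's statement is true, so Bob is a knight.
With that fixed, Keanu's statement is false, so Keanu is a knave.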